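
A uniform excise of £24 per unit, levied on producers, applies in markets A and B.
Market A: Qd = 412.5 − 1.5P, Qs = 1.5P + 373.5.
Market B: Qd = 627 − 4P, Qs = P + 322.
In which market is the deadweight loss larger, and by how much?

Market B, by £14.4.

Market A: pre-tax P* = £13, Q* = 393; post-tax Q = 375; deadweight loss = £216.
Market B: pre-tax P* = £61, Q* = 383; post-tax Q = 363.8; deadweight loss = £230.4.
Difference: £216 vs £230.4 → market B is larger by £14.4.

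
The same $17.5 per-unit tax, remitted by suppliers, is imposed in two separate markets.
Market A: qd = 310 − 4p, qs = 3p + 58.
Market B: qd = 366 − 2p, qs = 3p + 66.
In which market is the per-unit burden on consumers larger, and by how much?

Market B, by $3.

Market A: pre-tax p* = $36, q* = 166; post-tax q = 136; per-unit burden on consumers = $7.5.
Market B: pre-tax p* = $60, q* = 246; post-tax q = 225; per-unit burden on consumers = $10.5.
Difference: $7.5 vs $10.5 → market B is larger by $3.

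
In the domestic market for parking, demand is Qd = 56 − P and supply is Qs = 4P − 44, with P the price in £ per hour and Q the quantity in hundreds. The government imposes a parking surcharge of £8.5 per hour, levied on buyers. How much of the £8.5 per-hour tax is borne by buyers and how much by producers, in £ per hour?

Without the tax, 56 − P = 4P − 44 gives 5P = 100, so P* = £20 and Q* = 36.
With the tax collected from buyers, demand (in seller-price terms) shifts: Qd = 56 − (P + 8.5).
Solving gives Q = 29.2 with buyers paying £26.8 and producers receiving £18.3 (the £8.5 wedge).
Burden on buyers: £6.8; on producers: £1.7. (They sum to £8.5.)

Buyers bear £6.8 per hour; producers bear £1.7 per hour.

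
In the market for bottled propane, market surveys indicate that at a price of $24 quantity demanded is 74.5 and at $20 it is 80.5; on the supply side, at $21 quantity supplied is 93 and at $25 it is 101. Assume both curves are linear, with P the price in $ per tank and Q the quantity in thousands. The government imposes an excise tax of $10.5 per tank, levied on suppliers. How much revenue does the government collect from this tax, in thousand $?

Tax revenue = $798 thousand.

Demand slope: (80.5 − 74.5)/(20 − 24) = -1.5, so Qd = 110.5 − 1.5P.
Supply slope: (101 − 93)/(25 − 21) = 2, so Qs = 2P + 51.
Before the tax: set 110.5 − 1.5P = 2P + 51 → P* = $17, Q* = 85.
With the tax collected from suppliers, supply shifts: Qs = 2(P − 10.5) + 51.
New equilibrium: consumers pay $23, suppliers receive $12.5, Q = 76. (Wedge: Pb − Ps = 10.5.)
Revenue = t · Q = 10.5 · 76 = $798.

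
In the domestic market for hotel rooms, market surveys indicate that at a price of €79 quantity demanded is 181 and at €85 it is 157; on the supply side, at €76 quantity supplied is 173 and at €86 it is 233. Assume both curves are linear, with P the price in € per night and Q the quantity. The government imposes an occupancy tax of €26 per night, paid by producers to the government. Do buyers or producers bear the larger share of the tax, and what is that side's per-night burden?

Demand slope: (157 − 181)/(85 − 79) = -4, so Qd = 497 − 4P.
Supply slope: (233 − 173)/(86 − 76) = 6, so Qs = 6P − 283.
Without the tax, 497 − 4P = 6P − 283 gives 10P = 780, so P* = €78 and Q* = 185.
With the tax collected from producers, supply shifts: Qs = 6(P − 26) − 283.
Solving gives Q = 122.6 with buyers paying €93.6 and producers receiving €67.6 (the €26 wedge).
Per-night burden: buyers €15.6, producers €10.4.
Buyers take the larger share because demand is less price-elastic here (demand slope 4 vs supply slope 6).
The less price-elastic side of the market bears the larger share of a per-unit tax.

Buyers bear the larger share: €15.6 per night.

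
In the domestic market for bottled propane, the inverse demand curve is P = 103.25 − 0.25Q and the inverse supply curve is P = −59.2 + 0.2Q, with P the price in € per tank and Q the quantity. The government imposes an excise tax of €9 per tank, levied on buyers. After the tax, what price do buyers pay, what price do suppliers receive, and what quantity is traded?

Inverting to Q(P) form: Qd = 413 − 4P; Qs = 5P + 296.
Without the tax, 413 − 4P = 5P + 296 gives 9P = 117, so P* = €13 and Q* = 361.
With the tax collected from buyers, demand (in seller-price terms) shifts: Qd = 413 − 4(P + 9).
Solving gives Q = 341 with buyers paying €18 and suppliers receiving €9 (the €9 wedge).
The less price-elastic side of the market bears the larger share of a per-unit tax.

Buyers pay €18; suppliers receive €9; quantity = 341.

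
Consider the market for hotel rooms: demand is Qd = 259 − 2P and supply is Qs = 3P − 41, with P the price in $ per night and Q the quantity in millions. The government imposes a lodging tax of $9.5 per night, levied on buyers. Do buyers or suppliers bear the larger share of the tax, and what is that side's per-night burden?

Buyers bear the larger share: $5.7 per night.

Before the tax: set 259 − 2P = 3P − 41 → P* = $60, Q* = 139.
With the tax collected from buyers, demand (in seller-price terms) shifts: Qd = 259 − 2(P + 9.5).
New equilibrium: buyers pay $65.7, suppliers receive $56.2, Q = 127.6. (Wedge: Pb − Ps = 9.5.)
Per-night burden: buyers $5.7, suppliers $3.8.
Buyers take the larger share because demand is less price-elastic here (demand slope 2 vs supply slope 3).
The less price-elastic side of the market bears the larger share of a per-unit tax.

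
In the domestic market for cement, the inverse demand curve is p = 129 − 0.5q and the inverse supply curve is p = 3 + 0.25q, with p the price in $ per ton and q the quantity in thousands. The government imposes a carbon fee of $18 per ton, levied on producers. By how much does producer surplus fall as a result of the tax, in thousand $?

Inverting to q(p) form: qd = 258 − 2p; qs = 4p − 12.
Without the tax, 258 − 2p = 4p − 12 gives 6p = 270, so p* = $45 and q* = 168.
With the tax collected from producers, supply shifts: qs = 4(p − 18) − 12.
New equilibrium: consumers pay $57, producers receive $39, q = 144. (Wedge: pb − ps = 18.)
ΔPS is the trapezoid between Q = 144 and Q = 168 of height $6: ½ · (168 + 144) · 6 = $936.

Producer surplus falls by $936 thousand.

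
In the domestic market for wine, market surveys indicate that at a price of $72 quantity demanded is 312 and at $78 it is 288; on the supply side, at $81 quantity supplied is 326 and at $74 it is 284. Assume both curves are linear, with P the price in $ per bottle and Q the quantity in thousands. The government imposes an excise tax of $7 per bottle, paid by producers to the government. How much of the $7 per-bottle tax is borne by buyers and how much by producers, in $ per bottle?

Demand slope: (288 − 312)/(78 − 72) = -4, so Qd = 600 − 4P.
Supply slope: (284 − 326)/(74 − 81) = 6, so Qs = 6P − 160.
Without the tax, 600 − 4P = 6P − 160 gives 10P = 760, so P* = $76 and Q* = 296.
With the tax collected from producers, supply shifts: Qs = 6(P − 7) − 160.
Solving gives Q = 279.2 with buyers paying $80.2 and producers receiving $73.2 (the $7 wedge).
Burden on buyers: $4.2; on producers: $2.8. (They sum to $7.)

Buyers bear $4.2 per bottle; producers bear $2.8 per bottle.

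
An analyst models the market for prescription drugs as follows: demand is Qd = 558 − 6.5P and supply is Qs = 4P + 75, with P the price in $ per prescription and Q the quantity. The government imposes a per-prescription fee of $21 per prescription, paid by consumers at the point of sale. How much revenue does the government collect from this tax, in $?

Tax revenue = $4347.

Before the tax: set 558 − 6.5P = 4P + 75 → P* = $46, Q* = 259.
With the tax collected from consumers, demand (in seller-price terms) shifts: Qd = 558 − 6.5(P + 21).
New equilibrium: consumers pay $54, suppliers receive $33, Q = 207. (Wedge: Pb − Ps = 21.)
Revenue = t · Q = 21 · 207 = $4347.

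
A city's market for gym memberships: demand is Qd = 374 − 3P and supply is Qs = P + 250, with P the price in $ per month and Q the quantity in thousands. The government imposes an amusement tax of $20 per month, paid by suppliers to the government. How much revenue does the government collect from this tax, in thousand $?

Tax revenue = $5320 thousand.

Without the tax, 374 − 3P = P + 250 gives 4P = 124, so P* = $31 and Q* = 281.
With the tax collected from suppliers, supply shifts: Qs = (P − 20) + 250.
New equilibrium: buyers pay $36, suppliers receive $16, Q = 266. (Wedge: Pb − Ps = 20.)
Revenue = t · Q = 20 · 266 = $5320.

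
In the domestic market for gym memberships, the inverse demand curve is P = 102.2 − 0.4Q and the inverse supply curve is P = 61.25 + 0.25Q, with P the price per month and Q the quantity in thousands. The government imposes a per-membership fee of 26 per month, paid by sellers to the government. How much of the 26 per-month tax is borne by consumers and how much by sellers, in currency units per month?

Consumers bear 16 per month; sellers bear 10 per month.

Inverting to Q(P) form: Qd = 255.5 − 2.5P; Qs = 4P − 245.
Without the tax, 255.5 − 2.5P = 4P − 245 gives 6.5P = 500.5, so P* = 77 and Q* = 63.
With the tax collected from sellers, supply shifts: Qs = 4(P − 26) − 245.
Solving gives Q = 23 with consumers paying 93 and sellers receiving 67 (the 26 wedge).
Burden on consumers: 16; on sellers: 10. (They sum to 26.)
The less price-elastic side of the market bears the larger share of a per-unit tax.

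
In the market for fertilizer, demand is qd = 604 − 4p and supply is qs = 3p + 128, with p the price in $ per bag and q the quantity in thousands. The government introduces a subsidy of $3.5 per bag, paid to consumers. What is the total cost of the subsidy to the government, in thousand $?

Government outlay = $1183 thousand.

Without the subsidy, 604 − 4p = 3p + 128 gives 7p = 476, so p* = $68 and q* = 332.
With a per-unit subsidy paid to consumers, each effectively pays p − 3.5, so demand becomes qd = 604 − 4(p − 3.5).
Solving gives q = 338 with consumers paying $66.5 and sellers receiving $70 (the $3.5 wedge).
Outlay = t · Q = 3.5 · 338 = $1183.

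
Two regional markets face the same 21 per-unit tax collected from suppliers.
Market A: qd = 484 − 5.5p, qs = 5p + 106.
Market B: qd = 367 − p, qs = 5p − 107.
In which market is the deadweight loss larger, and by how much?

Market A, by 393.75.

Market A: pre-tax p* = 36, q* = 286; post-tax q = 231; deadweight loss = 577.5.
Market B: pre-tax p* = 79, q* = 288; post-tax q = 270.5; deadweight loss = 183.75.
Difference: 577.5 vs 183.75 → market A is larger by 393.75.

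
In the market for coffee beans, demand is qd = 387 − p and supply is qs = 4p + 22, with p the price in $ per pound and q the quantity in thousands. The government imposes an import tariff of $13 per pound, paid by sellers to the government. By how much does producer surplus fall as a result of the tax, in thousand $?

Producer surplus falls by $802.88 thousand.

Without the tax, 387 − p = 4p + 22 gives 5p = 365, so p* = $73 and q* = 314.
With the tax collected from sellers, supply shifts: qs = 4(p − 13) + 22.
New equilibrium: consumers pay $83.4, sellers receive $70.4, q = 303.6. (Wedge: pb − ps = 13.)
ΔPS is the trapezoid between Q = 303.6 and Q = 314 of height $2.6: ½ · (314 + 303.6) · 2.6 = $802.88.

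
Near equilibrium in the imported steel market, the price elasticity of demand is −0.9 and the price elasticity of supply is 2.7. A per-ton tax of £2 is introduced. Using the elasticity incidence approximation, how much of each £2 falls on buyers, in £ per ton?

Buyers bear ≈ £1.5 per ton.

Incidence ratio: buyers' share ≈ εs / (εs + |εd|) = 2.7 / (2.7 + 0.9) = 0.75.
So buyers bear ≈ 0.75 × £2 = £1.5; sellers bear £0.5.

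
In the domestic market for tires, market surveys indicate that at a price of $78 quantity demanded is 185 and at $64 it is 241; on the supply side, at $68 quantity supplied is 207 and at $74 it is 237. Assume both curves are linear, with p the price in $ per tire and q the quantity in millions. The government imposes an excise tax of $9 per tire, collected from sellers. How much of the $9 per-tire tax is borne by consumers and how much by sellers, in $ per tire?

Demand slope: (241 − 185)/(64 − 78) = -4, so qd = 497 − 4p.
Supply slope: (237 − 207)/(74 − 68) = 5, so qs = 5p − 133.
Without the tax, 497 − 4p = 5p − 133 gives 9p = 630, so p* = $70 and q* = 217.
With the tax collected from sellers, supply shifts: qs = 5(p − 9) − 133.
New equilibrium: consumers pay $75, sellers receive $66, q = 197. (Wedge: pb − ps = 9.)
Burden on consumers: $5; on sellers: $4. (They sum to $9.)
The less price-elastic side of the market bears the larger share of a per-unit tax.

Consumers bear $5 per tire; sellers bear $4 per tire.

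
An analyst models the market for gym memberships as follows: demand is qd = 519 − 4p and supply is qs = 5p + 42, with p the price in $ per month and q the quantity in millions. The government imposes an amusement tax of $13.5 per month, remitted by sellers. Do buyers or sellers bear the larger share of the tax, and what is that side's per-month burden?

Before the tax: set 519 − 4p = 5p + 42 → p* = $53, q* = 307.
With the tax collected from sellers, supply shifts: qs = 5(p − 13.5) + 42.
Solving gives q = 277 with buyers paying $60.5 and sellers receiving $47 (the $13.5 wedge).
Per-month burden: buyers $7.5, sellers $6.
Buyers take the larger share because demand is less price-elastic here (demand slope 4 vs supply slope 5).
The less price-elastic side of the market bears the larger share of a per-unit tax.

Buyers bear the larger share: $7.5 per month.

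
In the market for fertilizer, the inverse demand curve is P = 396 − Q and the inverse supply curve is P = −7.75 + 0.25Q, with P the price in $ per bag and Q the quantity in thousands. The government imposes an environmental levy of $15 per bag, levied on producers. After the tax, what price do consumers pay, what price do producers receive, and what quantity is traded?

Consumers pay $85; producers receive $70; quantity = 311.

Rewrite in direct form: Qd = 396 − P and Qs = 4P + 31.
Before the tax: set 396 − P = 4P + 31 → P* = $73, Q* = 323.
With the tax collected from producers, supply shifts: Qs = 4(P − 15) + 31.
New equilibrium: consumers pay $85, producers receive $70, Q = 311. (Wedge: Pb − Ps = 15.)
The less price-elastic side of the market bears the larger share of a per-unit tax.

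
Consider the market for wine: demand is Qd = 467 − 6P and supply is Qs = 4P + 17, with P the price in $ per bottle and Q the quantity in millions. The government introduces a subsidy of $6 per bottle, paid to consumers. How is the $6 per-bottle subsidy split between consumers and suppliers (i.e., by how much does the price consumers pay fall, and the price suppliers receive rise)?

Before the subsidy: set 467 − 6P = 4P + 17 → P* = $45, Q* = 197.
With a per-unit subsidy paid to consumers, each effectively pays P − 6, so demand becomes Qd = 467 − 6(P − 6).
New equilibrium: consumers pay $42.6, suppliers receive $48.6, Q = 211.4. (Wedge: Pb − Ps = −6.)
Gain to consumers: $2.4; to suppliers: $3.6. (They sum to $6.)

Consumers gain $2.4 per bottle; suppliers gain $3.6 per bottle.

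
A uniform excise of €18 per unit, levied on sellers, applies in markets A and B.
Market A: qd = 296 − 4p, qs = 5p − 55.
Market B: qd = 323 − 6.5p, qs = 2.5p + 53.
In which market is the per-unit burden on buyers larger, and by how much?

Market A: pre-tax p* = €39, q* = 140; post-tax q = 100; per-unit burden on buyers = €10.
Market B: pre-tax p* = €30, q* = 128; post-tax q = 95.5; per-unit burden on buyers = €5.
Difference: €10 vs €5 → market A is larger by €5.

Market A, by €5.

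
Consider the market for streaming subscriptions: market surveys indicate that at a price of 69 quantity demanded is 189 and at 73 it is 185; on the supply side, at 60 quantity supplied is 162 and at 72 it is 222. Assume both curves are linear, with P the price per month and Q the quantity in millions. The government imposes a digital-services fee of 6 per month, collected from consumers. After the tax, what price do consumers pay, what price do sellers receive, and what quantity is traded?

Consumers pay 71; sellers receive 65; quantity = 187.

Demand slope: (185 − 189)/(73 − 69) = -1, so Qd = 258 − P.
Supply slope: (222 − 162)/(72 − 60) = 5, so Qs = 5P − 138.
Before the tax: set 258 − P = 5P − 138 → P* = 66, Q* = 192.
With the tax collected from consumers, demand (in seller-price terms) shifts: Qd = 258 − (P + 6).
New equilibrium: consumers pay 71, sellers receive 65, Q = 187. (Wedge: Pb − Ps = 6.)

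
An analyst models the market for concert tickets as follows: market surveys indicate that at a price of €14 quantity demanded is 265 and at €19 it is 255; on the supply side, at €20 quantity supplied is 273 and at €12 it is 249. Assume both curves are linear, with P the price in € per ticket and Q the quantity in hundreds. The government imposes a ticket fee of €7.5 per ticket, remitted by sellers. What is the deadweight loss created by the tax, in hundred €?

Deadweight loss = €33.75 hundred.

Demand slope: (255 − 265)/(19 − 14) = -2, so Qd = 293 − 2P.
Supply slope: (249 − 273)/(12 − 20) = 3, so Qs = 3P + 213.
Without the tax, 293 − 2P = 3P + 213 gives 5P = 80, so P* = €16 and Q* = 261.
With the tax collected from sellers, supply shifts: Qs = 3(P − 7.5) + 213.
New equilibrium: buyers pay €20.5, sellers receive €13, Q = 252. (Wedge: Pb − Ps = 7.5.)
Quantity falls by |ΔQ| = |261 − 252| = 9.
DWL = ½ · t · |ΔQ| = ½ · 7.5 · 9 = €33.75.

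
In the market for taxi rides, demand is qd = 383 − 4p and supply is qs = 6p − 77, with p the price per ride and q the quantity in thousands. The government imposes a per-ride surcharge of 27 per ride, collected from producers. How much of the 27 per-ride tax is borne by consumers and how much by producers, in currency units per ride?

Before the tax: set 383 − 4p = 6p − 77 → p* = 46, q* = 199.
With the tax collected from producers, supply shifts: qs = 6(p − 27) − 77.
New equilibrium: consumers pay 62.2, producers receive 35.2, q = 134.2. (Wedge: pb − ps = 27.)
Burden on consumers: 16.2; on producers: 10.8. (They sum to 27.)
The less price-elastic side of the market bears the larger share of a per-unit tax.

Consumers bear 16.2 per ride; producers bear 10.8 per ride.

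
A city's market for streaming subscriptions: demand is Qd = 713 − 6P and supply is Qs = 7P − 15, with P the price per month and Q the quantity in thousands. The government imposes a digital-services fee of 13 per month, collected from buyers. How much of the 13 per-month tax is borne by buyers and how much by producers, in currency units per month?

Buyers bear 7 per month; producers bear 6 per month.

Before the tax: set 713 − 6P = 7P − 15 → P* = 56, Q* = 377.
With the tax collected from buyers, demand (in seller-price terms) shifts: Qd = 713 − 6(P + 13).
New equilibrium: buyers pay 63, producers receive 50, Q = 335. (Wedge: Pb − Ps = 13.)
Burden on buyers: 7; on producers: 6. (They sum to 13.)
The less price-elastic side of the market bears the larger share of a per-unit tax.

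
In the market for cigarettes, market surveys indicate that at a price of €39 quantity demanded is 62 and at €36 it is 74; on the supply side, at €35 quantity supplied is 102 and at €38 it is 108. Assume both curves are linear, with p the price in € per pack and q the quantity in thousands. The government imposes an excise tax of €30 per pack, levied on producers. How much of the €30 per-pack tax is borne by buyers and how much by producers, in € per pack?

Buyers bear €10 per pack; producers bear €20 per pack.

Demand slope: (74 − 62)/(36 − 39) = -4, so qd = 218 − 4p.
Supply slope: (108 − 102)/(38 − 35) = 2, so qs = 2p + 32.
Before the tax: set 218 − 4p = 2p + 32 → p* = €31, q* = 94.
With the tax collected from producers, supply shifts: qs = 2(p − 30) + 32.
Solving gives q = 54 with buyers paying €41 and producers receiving €11 (the €30 wedge).
Burden on buyers: €10; on producers: €20. (They sum to €30.)
The less price-elastic side of the market bears the larger share of a per-unit tax.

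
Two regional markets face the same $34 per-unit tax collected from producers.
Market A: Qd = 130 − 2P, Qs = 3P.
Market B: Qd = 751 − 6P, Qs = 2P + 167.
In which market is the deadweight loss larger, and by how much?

Market A: pre-tax P* = $26, Q* = 78; post-tax Q = 37.2; deadweight loss = $693.6.
Market B: pre-tax P* = $73, Q* = 313; post-tax Q = 262; deadweight loss = $867.
Difference: $693.6 vs $867 → market B is larger by $173.4.

Market B, by $173.4.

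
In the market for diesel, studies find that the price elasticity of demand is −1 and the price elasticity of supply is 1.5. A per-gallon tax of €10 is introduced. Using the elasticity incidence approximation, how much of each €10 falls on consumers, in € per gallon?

Incidence ratio: consumers' share ≈ εs / (εs + |εd|) = 1.5 / (1.5 + 1) = 0.6.
So consumers bear ≈ 0.6 × €10 = €6; sellers bear €4.

Consumers bear ≈ €6 per gallon.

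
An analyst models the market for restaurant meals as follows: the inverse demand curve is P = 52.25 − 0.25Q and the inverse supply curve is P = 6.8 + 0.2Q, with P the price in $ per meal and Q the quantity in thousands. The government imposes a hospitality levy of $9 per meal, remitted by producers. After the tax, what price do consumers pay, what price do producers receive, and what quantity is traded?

Inverting to Q(P) form: Qd = 209 − 4P; Qs = 5P − 34.
Without the tax, 209 − 4P = 5P − 34 gives 9P = 243, so P* = $27 and Q* = 101.
With the tax collected from producers, supply shifts: Qs = 5(P − 9) − 34.
Solving gives Q = 81 with consumers paying $32 and producers receiving $23 (the $9 wedge).
The less price-elastic side of the market bears the larger share of a per-unit tax.

Consumers pay $32; producers receive $23; quantity = 81.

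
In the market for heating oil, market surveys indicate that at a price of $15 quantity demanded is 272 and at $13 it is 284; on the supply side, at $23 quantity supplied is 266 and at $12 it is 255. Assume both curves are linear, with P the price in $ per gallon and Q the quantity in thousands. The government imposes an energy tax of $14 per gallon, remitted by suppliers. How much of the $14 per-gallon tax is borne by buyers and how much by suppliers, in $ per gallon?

Demand slope: (284 − 272)/(13 − 15) = -6, so Qd = 362 − 6P.
Supply slope: (255 − 266)/(12 − 23) = 1, so Qs = P + 243.
Without the tax, 362 − 6P = P + 243 gives 7P = 119, so P* = $17 and Q* = 260.
With the tax collected from suppliers, supply shifts: Qs = (P − 14) + 243.
New equilibrium: buyers pay $19, suppliers receive $5, Q = 248. (Wedge: Pb − Ps = 14.)
Burden on buyers: $2; on suppliers: $12. (They sum to $14.)

Buyers bear $2 per gallon; suppliers bear $12 per gallon.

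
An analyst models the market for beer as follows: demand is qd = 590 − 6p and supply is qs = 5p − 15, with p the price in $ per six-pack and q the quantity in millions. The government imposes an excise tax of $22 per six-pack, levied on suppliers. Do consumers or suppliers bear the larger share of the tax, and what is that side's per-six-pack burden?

Before the tax: set 590 − 6p = 5p − 15 → p* = $55, q* = 260.
With the tax collected from suppliers, supply shifts: qs = 5(p − 22) − 15.
New equilibrium: consumers pay $65, suppliers receive $43, q = 200. (Wedge: pb − ps = 22.)
Per-six-pack burden: consumers $10, suppliers $12.
Suppliers take the larger share because supply is less price-elastic here (demand slope 6 vs supply slope 5).

Suppliers bear the larger share: $12 per six-pack.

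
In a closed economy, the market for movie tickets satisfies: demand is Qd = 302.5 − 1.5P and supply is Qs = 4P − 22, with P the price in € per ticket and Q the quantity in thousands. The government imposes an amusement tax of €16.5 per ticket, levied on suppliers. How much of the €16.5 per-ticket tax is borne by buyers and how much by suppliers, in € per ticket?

Buyers bear €12 per ticket; suppliers bear €4.5 per ticket.

Before the tax: set 302.5 − 1.5P = 4P − 22 → P* = €59, Q* = 214.
With the tax collected from suppliers, supply shifts: Qs = 4(P − 16.5) − 22.
New equilibrium: buyers pay €71, suppliers receive €54.5, Q = 196. (Wedge: Pb − Ps = 16.5.)
Burden on buyers: €12; on suppliers: €4.5. (They sum to €16.5.)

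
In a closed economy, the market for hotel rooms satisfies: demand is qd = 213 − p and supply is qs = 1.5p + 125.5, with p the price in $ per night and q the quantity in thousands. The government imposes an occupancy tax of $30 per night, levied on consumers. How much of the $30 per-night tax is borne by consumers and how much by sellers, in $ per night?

Consumers bear $18 per night; sellers bear $12 per night.

Before the tax: set 213 − p = 1.5p + 125.5 → p* = $35, q* = 178.
With the tax collected from consumers, demand (in seller-price terms) shifts: qd = 213 − (p + 30).
Solving gives q = 160 with consumers paying $53 and sellers receiving $23 (the $30 wedge).
Burden on consumers: $18; on sellers: $12. (They sum to $30.)
The less price-elastic side of the market bears the larger share of a per-unit tax.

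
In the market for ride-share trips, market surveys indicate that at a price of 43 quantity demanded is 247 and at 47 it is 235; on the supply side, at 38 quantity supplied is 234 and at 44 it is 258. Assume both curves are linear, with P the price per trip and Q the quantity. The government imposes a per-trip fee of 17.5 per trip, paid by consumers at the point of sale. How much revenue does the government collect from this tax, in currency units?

Tax revenue = 3850.

Demand slope: (235 − 247)/(47 − 43) = -3, so Qd = 376 − 3P.
Supply slope: (258 − 234)/(44 − 38) = 4, so Qs = 4P + 82.
Without the tax, 376 − 3P = 4P + 82 gives 7P = 294, so P* = 42 and Q* = 250.
With the tax collected from consumers, demand (in seller-price terms) shifts: Qd = 376 − 3(P + 17.5).
Solving gives Q = 220 with consumers paying 52 and producers receiving 34.5 (the 17.5 wedge).
Revenue = t · Q = 17.5 · 220 = 3850.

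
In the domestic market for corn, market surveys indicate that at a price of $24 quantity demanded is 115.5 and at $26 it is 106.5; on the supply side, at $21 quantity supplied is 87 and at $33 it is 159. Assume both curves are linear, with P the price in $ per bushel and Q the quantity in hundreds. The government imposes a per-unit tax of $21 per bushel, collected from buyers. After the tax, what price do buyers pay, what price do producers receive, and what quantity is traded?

Buyers pay $37; producers receive $16; quantity = 57.

Demand slope: (106.5 − 115.5)/(26 − 24) = -4.5, so Qd = 223.5 − 4.5P.
Supply slope: (159 − 87)/(33 − 21) = 6, so Qs = 6P − 39.
Before the tax: set 223.5 − 4.5P = 6P − 39 → P* = $25, Q* = 111.
With the tax collected from buyers, demand (in seller-price terms) shifts: Qd = 223.5 − 4.5(P + 21).
New equilibrium: buyers pay $37, producers receive $16, Q = 57. (Wedge: Pb − Ps = 21.)
The less price-elastic side of the market bears the larger share of a per-unit tax.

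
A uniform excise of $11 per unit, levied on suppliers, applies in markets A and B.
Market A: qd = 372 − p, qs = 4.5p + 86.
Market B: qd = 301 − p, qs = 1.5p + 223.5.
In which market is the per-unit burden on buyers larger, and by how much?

Market A, by $2.4.

Market A: pre-tax p* = $52, q* = 320; post-tax q = 311; per-unit burden on buyers = $9.
Market B: pre-tax p* = $31, q* = 270; post-tax q = 263.4; per-unit burden on buyers = $6.6.
Difference: $9 vs $6.6 → market A is larger by $2.4.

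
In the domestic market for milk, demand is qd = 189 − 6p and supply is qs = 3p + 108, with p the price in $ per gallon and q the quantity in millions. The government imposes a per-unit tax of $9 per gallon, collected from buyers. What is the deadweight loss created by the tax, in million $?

Before the tax: set 189 − 6p = 3p + 108 → p* = $9, q* = 135.
With the tax collected from buyers, demand (in seller-price terms) shifts: qd = 189 − 6(p + 9).
New equilibrium: buyers pay $12, sellers receive $3, q = 117. (Wedge: pb − ps = 9.)
Quantity falls by |ΔQ| = |135 − 117| = 18.
DWL = ½ · t · |ΔQ| = ½ · 9 · 18 = $81.

Deadweight loss = $81 million.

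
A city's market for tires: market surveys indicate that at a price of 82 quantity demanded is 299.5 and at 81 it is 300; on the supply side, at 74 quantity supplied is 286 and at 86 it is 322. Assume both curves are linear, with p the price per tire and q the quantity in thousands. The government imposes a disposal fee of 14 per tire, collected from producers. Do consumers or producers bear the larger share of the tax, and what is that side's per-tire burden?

Consumers bear the larger share: 12 per tire.

Demand slope: (300 − 299.5)/(81 − 82) = -0.5, so qd = 340.5 − 0.5p.
Supply slope: (322 − 286)/(86 − 74) = 3, so qs = 3p + 64.
Before the tax: set 340.5 − 0.5p = 3p + 64 → p* = 79, q* = 301.
With the tax collected from producers, supply shifts: qs = 3(p − 14) + 64.
New equilibrium: consumers pay 91, producers receive 77, q = 295. (Wedge: pb − ps = 14.)
Per-tire burden: consumers 12, producers 2.
Consumers take the larger share because demand is less price-elastic here (demand slope 0.5 vs supply slope 3).
The less price-elastic side of the market bears the larger share of a per-unit tax.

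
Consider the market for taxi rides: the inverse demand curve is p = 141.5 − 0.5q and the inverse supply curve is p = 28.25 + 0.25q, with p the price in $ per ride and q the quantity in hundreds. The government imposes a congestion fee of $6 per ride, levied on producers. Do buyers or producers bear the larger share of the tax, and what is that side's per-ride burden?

Inverting to q(p) form: qd = 283 − 2p; qs = 4p − 113.
Before the tax: set 283 − 2p = 4p − 113 → p* = $66, q* = 151.
With the tax collected from producers, supply shifts: qs = 4(p − 6) − 113.
Solving gives q = 143 with buyers paying $70 and producers receiving $64 (the $6 wedge).
Per-ride burden: buyers $4, producers $2.
Buyers take the larger share because demand is less price-elastic here (demand slope 2 vs supply slope 4).
The less price-elastic side of the market bears the larger share of a per-unit tax.

Buyers bear the larger share: $4 per ride.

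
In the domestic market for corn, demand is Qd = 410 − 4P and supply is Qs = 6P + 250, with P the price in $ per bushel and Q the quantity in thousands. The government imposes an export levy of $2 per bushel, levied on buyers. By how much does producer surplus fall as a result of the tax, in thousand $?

Producer surplus falls by $274.88 thousand.

Before the tax: set 410 − 4P = 6P + 250 → P* = $16, Q* = 346.
With the tax collected from buyers, demand (in seller-price terms) shifts: Qd = 410 − 4(P + 2).
Solving gives Q = 341.2 with buyers paying $17.2 and suppliers receiving $15.2 (the $2 wedge).
ΔPS is the trapezoid between Q = 341.2 and Q = 346 of height $0.8: ½ · (346 + 341.2) · 0.8 = $274.88.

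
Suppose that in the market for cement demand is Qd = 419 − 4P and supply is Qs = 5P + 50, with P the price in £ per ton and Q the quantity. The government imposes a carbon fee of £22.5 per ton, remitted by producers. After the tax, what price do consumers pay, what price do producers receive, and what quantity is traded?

Consumers pay £53.5; producers receive £31; quantity = 205.

Without the tax, 419 − 4P = 5P + 50 gives 9P = 369, so P* = £41 and Q* = 255.
With the tax collected from producers, supply shifts: Qs = 5(P − 22.5) + 50.
New equilibrium: consumers pay £53.5, producers receive £31, Q = 205. (Wedge: Pb − Ps = 22.5.)
The less price-elastic side of the market bears the larger share of a per-unit tax.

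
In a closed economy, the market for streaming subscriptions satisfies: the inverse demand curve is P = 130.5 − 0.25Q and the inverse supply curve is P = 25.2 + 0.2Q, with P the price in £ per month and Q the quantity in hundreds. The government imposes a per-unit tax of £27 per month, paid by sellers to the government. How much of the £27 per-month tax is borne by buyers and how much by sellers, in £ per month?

Inverting to Q(P) form: Qd = 522 − 4P; Qs = 5P − 126.
Without the tax, 522 − 4P = 5P − 126 gives 9P = 648, so P* = £72 and Q* = 234.
With the tax collected from sellers, supply shifts: Qs = 5(P − 27) − 126.
Solving gives Q = 174 with buyers paying £87 and sellers receiving £60 (the £27 wedge).
Burden on buyers: £15; on sellers: £12. (They sum to £27.)
The less price-elastic side of the market bears the larger share of a per-unit tax.

Buyers bear £15 per month; sellers bear £12 per month.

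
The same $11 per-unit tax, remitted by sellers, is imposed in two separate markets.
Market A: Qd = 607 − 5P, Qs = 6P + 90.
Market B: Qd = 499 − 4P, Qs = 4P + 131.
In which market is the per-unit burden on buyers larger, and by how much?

Market A, by $0.5.

Market A: pre-tax P* = $47, Q* = 372; post-tax Q = 342; per-unit burden on buyers = $6.
Market B: pre-tax P* = $46, Q* = 315; post-tax Q = 293; per-unit burden on buyers = $5.5.
Difference: $6 vs $5.5 → market A is larger by $0.5.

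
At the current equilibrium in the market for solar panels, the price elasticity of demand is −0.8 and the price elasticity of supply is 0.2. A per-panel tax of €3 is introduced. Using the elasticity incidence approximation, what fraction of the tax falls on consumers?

Incidence ratio: consumers' share ≈ εs / (εs + |εd|) = 0.2 / (0.2 + 0.8) = 0.2.
Supply is the less elastic side, so consumers bear the smaller share.

Consumers' share ≈ 0.2.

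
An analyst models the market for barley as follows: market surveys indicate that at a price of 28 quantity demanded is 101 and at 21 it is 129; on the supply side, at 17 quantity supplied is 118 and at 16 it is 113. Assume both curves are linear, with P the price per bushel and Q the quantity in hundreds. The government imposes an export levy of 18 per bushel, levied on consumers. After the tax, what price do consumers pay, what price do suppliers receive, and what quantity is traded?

Demand slope: (129 − 101)/(21 − 28) = -4, so Qd = 213 − 4P.
Supply slope: (113 − 118)/(16 − 17) = 5, so Qs = 5P + 33.
Without the tax, 213 − 4P = 5P + 33 gives 9P = 180, so P* = 20 and Q* = 133.
With the tax collected from consumers, demand (in seller-price terms) shifts: Qd = 213 − 4(P + 18).
Solving gives Q = 93 with consumers paying 30 and suppliers receiving 12 (the 18 wedge).
The less price-elastic side of the market bears the larger share of a per-unit tax.

Consumers pay 30; suppliers receive 12; quantity = 93.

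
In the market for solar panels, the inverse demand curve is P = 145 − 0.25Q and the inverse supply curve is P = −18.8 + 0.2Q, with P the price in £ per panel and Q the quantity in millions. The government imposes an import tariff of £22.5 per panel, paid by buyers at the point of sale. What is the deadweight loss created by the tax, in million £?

Deadweight loss = £562.5 million.

Inverting to Q(P) form: Qd = 580 − 4P; Qs = 5P + 94.
Without the tax, 580 − 4P = 5P + 94 gives 9P = 486, so P* = £54 and Q* = 364.
With the tax collected from buyers, demand (in seller-price terms) shifts: Qd = 580 − 4(P + 22.5).
Solving gives Q = 314 with buyers paying £66.5 and suppliers receiving £44 (the £22.5 wedge).
Quantity falls by |ΔQ| = |364 − 314| = 50.
DWL = ½ · t · |ΔQ| = ½ · 22.5 · 50 = £562.5.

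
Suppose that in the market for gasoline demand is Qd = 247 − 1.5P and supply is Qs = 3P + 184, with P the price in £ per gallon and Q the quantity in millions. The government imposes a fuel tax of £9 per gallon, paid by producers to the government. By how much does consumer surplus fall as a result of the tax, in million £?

Without the tax, 247 − 1.5P = 3P + 184 gives 4.5P = 63, so P* = £14 and Q* = 226.
With the tax collected from producers, supply shifts: Qs = 3(P − 9) + 184.
New equilibrium: buyers pay £20, producers receive £11, Q = 217. (Wedge: Pb − Ps = 9.)
ΔCS is the trapezoid between Q = 217 and Q = 226 of height £6: ½ · (226 + 217) · 6 = £1329.

Consumer surplus falls by £1329 million.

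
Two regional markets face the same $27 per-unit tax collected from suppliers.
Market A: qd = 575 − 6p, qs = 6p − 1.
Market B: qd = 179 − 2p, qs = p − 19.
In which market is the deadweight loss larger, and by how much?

Market A: pre-tax p* = $48, q* = 287; post-tax q = 206; deadweight loss = $1093.5.
Market B: pre-tax p* = $66, q* = 47; post-tax q = 29; deadweight loss = $243.
Difference: $1093.5 vs $243 → market A is larger by $850.5.

Market A, by $850.5.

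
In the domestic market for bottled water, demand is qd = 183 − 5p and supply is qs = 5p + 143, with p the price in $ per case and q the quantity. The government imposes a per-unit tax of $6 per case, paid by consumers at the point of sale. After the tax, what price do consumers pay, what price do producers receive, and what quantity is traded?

Consumers pay $7; producers receive $1; quantity = 148.

Without the tax, 183 − 5p = 5p + 143 gives 10p = 40, so p* = $4 and q* = 163.
With the tax collected from consumers, demand (in seller-price terms) shifts: qd = 183 − 5(p + 6).
Solving gives q = 148 with consumers paying $7 and producers receiving $1 (the $6 wedge).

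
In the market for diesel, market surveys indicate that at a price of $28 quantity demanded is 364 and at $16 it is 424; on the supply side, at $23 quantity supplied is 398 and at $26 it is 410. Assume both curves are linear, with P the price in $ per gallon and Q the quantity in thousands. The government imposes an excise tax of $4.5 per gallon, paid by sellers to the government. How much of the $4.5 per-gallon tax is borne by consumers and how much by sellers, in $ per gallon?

Demand slope: (424 − 364)/(16 − 28) = -5, so Qd = 504 − 5P.
Supply slope: (410 − 398)/(26 − 23) = 4, so Qs = 4P + 306.
Before the tax: set 504 − 5P = 4P + 306 → P* = $22, Q* = 394.
With the tax collected from sellers, supply shifts: Qs = 4(P − 4.5) + 306.
Solving gives Q = 384 with consumers paying $24 and sellers receiving $19.5 (the $4.5 wedge).
Burden on consumers: $2; on sellers: $2.5. (They sum to $4.5.)

Consumers bear $2 per gallon; sellers bear $2.5 per gallon.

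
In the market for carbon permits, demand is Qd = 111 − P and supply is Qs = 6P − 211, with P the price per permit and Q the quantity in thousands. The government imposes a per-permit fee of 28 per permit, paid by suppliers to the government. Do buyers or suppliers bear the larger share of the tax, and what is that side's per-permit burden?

Buyers bear the larger share: 24 per permit.

Before the tax: set 111 − P = 6P − 211 → P* = 46, Q* = 65.
With the tax collected from suppliers, supply shifts: Qs = 6(P − 28) − 211.
Solving gives Q = 41 with buyers paying 70 and suppliers receiving 42 (the 28 wedge).
Per-permit burden: buyers 24, suppliers 4.
Buyers take the larger share because demand is less price-elastic here (demand slope 1 vs supply slope 6).
The less price-elastic side of the market bears the larger share of a per-unit tax.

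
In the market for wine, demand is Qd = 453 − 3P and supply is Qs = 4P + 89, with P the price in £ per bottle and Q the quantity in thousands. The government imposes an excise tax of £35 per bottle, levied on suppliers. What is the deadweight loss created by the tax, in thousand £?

Without the tax, 453 − 3P = 4P + 89 gives 7P = 364, so P* = £52 and Q* = 297.
With the tax collected from suppliers, supply shifts: Qs = 4(P − 35) + 89.
Solving gives Q = 237 with buyers paying £72 and suppliers receiving £37 (the £35 wedge).
Quantity falls by |ΔQ| = |297 − 237| = 60.
DWL = ½ · t · |ΔQ| = ½ · 35 · 60 = £1050.

Deadweight loss = £1050 thousand.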